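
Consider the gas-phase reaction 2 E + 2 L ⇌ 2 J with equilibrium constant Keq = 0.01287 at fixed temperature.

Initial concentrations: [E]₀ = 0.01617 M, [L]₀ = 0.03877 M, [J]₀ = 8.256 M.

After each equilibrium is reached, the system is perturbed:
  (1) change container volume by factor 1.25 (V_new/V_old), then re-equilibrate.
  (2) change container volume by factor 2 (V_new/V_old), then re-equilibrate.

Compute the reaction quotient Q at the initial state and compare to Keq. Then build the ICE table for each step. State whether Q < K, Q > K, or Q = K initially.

Q₀ = 1.7343e+08 vs Keq = 0.01287 ⇒ Q>K, reverse
Step 1:
                    E           L           J
  Initial     0.01617     0.03877       8.256
  Change         5.18        5.18       -5.18
  Equil         5.196       5.219       3.076
  solve Keq expr → x = -2.59; check Q = 0.01287
Then change container volume by factor 1.25 (V_new/V_old).
Step 2:
                    E           L           J
  Initial       4.157       4.175       2.461
  Change       0.2494      0.2494     -0.2494
  Equil         4.406       4.424       2.212
  solve Keq expr → x = -0.1247; check Q = 0.01287
Then change container volume by factor 2 (V_new/V_old).
Step 3:
                    E           L           J
  Initial       2.203       2.212       1.106
  Change       0.3586      0.3586     -0.3586
  Equil         2.562       2.571      0.7471
  solve Keq expr → x = -0.1793; check Q = 0.01287

Q₀ = 1.7343e+08; Q > K (proceeds reverse)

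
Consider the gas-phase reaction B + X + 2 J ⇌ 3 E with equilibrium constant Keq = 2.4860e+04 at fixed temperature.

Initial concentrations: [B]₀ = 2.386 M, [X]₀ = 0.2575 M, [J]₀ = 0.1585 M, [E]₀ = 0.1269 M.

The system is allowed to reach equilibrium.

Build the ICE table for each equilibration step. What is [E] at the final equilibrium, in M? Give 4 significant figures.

[E]_eq = 0.3614 M

Q₀ = 0.1324 vs Keq = 2.4860e+04 ⇒ Q<K, forward
Step 1:
                  B         X         J         E
  I           2.386    0.2575    0.1585    0.1269
  C        -0.07818  -0.07818   -0.1564    0.2345
  E           2.308    0.1793  0.002142    0.3614
  solve Keq expr → x = 0.07818; check Q = 2.4860e+04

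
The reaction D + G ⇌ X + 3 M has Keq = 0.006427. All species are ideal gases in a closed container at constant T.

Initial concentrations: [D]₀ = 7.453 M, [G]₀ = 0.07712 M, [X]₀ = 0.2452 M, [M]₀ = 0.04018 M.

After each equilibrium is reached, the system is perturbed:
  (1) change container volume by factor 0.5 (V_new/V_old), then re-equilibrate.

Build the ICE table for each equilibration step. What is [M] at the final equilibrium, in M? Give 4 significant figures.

Q₀ = 2.7673e-05 vs Keq = 0.006427 ⇒ Q<K, forward
Step 1:
                   D          G          X          M
  I            7.453    0.07712     0.2452    0.04018
  C         -0.04477   -0.04477    0.04477     0.1343
  E            7.408    0.03235       0.29     0.1745
  solve Keq expr → x = 0.04477; check Q = 0.006427
Then change container volume by factor 0.5 (V_new/V_old).
Step 2:
                   D          G          X          M
  I            14.82     0.0647     0.5799      0.349
  C          0.03117    0.03117   -0.03117   -0.09351
  E            14.85    0.09587     0.5488     0.2555
  solve Keq expr → x = -0.03117; check Q = 0.006427

[M]_eq = 0.2555 M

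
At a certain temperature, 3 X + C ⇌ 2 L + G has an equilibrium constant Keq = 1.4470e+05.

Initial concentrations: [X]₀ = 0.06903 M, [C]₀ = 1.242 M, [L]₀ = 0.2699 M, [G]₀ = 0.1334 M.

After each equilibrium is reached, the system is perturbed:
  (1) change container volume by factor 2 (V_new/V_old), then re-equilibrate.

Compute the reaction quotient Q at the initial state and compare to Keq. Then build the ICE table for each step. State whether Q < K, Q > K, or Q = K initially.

Q₀ = 23.79 vs Keq = 1.4470e+05 ⇒ Q<K, forward
Step 1:
                   X          C          L          G
  Initial    0.06903      1.242     0.2699     0.1334
  Change    -0.06462   -0.02154    0.04308    0.02154
  Equil     0.004413       1.22      0.313     0.1549
  solve Keq expr → x = 0.02154; check Q = 1.4470e+05
Then change container volume by factor 2 (V_new/V_old).
Step 2:
                   X          C          L          G
  Initial   0.002206     0.6102     0.1565    0.07747
  Change  5.6650e-04 1.8883e-04 -3.7766e-04 -1.8883e-04
  Equil     0.002773     0.6104     0.1561    0.07728
  solve Keq expr → x = -1.8883e-04; check Q = 1.4470e+05

Q₀ = 23.79; Q < K (proceeds forward)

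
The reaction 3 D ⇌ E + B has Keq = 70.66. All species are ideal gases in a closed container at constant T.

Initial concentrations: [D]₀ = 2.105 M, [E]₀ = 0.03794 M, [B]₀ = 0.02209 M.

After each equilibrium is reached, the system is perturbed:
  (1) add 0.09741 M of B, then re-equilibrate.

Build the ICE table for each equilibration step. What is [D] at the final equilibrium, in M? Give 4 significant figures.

Q₀ = 8.9854e-05 vs Keq = 70.66 ⇒ Q<K, forward
Step 1:
                    D           E           B
  I             2.105     0.03794     0.02209
  C             -1.92      0.6399      0.6399
  E            0.1852      0.6779       0.662
  solve Keq expr → x = 0.6399; check Q = 70.66
Then add 0.09741 M of B.
Step 2:
                    D           E           B
  I            0.1852      0.6779      0.7594
  C          0.008178   -0.002726   -0.002726
  E            0.1934      0.6752      0.7567
  solve Keq expr → x = -0.002726; check Q = 70.66

[D]_eq = 0.1934 M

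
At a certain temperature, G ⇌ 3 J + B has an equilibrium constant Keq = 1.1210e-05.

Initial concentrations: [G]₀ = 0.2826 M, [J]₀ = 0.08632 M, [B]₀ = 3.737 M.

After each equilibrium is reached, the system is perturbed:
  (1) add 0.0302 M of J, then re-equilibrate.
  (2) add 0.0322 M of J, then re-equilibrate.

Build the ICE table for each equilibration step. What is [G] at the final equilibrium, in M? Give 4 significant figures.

Q₀ = 0.008505 vs Keq = 1.1210e-05 ⇒ Q>K, reverse
Step 1:
                  G         J         B
  I          0.2826   0.08632     3.737
  C         0.02552  -0.07656  -0.02552
  E          0.3081  0.009763     3.711
  solve Keq expr → x = -0.02552; check Q = 1.1210e-05
Then add 0.0302 M of J.
Step 2:
                  G         J         B
  I          0.3081   0.03996     3.711
  C         0.01003  -0.03009  -0.01003
  E          0.3181  0.009877     3.701
  solve Keq expr → x = -0.01003; check Q = 1.1210e-05
Then add 0.0322 M of J.
Step 3:
                  G         J         B
  I          0.3181   0.04208     3.701
  C         0.01069  -0.03208  -0.01069
  E          0.3288  0.009996     3.691
  solve Keq expr → x = -0.01069; check Q = 1.1210e-05

[G]_eq = 0.3288 M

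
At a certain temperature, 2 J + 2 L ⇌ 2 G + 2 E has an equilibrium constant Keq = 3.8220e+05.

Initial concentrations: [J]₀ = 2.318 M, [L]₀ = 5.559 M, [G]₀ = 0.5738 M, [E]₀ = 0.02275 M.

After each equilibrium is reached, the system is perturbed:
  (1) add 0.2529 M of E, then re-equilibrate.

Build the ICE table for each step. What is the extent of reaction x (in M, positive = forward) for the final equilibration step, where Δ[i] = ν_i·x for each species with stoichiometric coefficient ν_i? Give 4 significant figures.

x = -1.8139e-04 M

Q₀ = 1.0263e-06 vs Keq = 3.8220e+05 ⇒ Q<K, forward
Step 1:
                    J           L           G           E
  Initial       2.318       5.559      0.5738     0.02275
  Change       -2.315      -2.315       2.315       2.315
  Equil      0.003366       3.244       2.888       2.337
  solve Keq expr → x = 1.157; check Q = 3.8220e+05
Then add 0.2529 M of E.
Step 2:
                    J           L           G           E
  Initial    0.003366       3.244       2.888        2.59
  Change   3.6279e-04  3.6279e-04 -3.6279e-04 -3.6279e-04
  Equil      0.003729       3.245       2.888        2.59
  solve Keq expr → x = -1.8139e-04; check Q = 3.8220e+05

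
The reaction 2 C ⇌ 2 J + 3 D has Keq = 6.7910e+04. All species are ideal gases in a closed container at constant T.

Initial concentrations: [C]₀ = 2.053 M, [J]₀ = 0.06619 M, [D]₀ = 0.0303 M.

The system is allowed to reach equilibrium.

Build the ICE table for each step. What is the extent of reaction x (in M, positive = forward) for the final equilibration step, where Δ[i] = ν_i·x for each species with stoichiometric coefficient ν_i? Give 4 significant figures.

Q₀ = 2.8916e-08 vs Keq = 6.7910e+04 ⇒ Q<K, forward
Step 1:
                  C         J         D
  init        2.053   0.06619    0.0303
  Δ          -2.011     2.011     3.016
  eq        0.04237     2.077     3.046
  solve Keq expr → x = 1.005; check Q = 6.7910e+04

x = 1.005 M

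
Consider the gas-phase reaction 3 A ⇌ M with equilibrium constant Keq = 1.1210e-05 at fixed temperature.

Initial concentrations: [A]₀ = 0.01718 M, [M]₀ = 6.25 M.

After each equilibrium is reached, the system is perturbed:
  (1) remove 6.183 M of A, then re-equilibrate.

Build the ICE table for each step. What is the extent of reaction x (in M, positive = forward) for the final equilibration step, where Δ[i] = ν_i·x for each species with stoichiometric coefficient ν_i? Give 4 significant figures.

x = -0.04959 M

Q₀ = 1.2326e+06 vs Keq = 1.1210e-05 ⇒ Q>K, reverse
Step 1:
                  A         M
  Initial   0.01718      6.25
  Change      18.54    -6.178
  Equil       18.55   0.07158
  solve Keq expr → x = -6.178; check Q = 1.1210e-05
Then remove 6.183 M of A.
Step 2:
                  A         M
  Initial     12.37   0.07158
  Change     0.1488  -0.04959
  Equil       12.52   0.02199
  solve Keq expr → x = -0.04959; check Q = 1.1210e-05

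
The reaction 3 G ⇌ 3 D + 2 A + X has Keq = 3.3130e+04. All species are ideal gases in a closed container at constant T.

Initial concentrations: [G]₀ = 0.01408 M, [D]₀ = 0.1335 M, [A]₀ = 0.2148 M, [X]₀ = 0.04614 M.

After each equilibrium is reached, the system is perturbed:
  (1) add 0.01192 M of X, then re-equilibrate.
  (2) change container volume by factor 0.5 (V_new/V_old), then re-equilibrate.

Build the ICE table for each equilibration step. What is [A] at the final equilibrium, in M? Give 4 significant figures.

Q₀ = 1.815 vs Keq = 3.3130e+04 ⇒ Q<K, forward
Step 1:
                   G          D          A          X
  Initial    0.01408     0.1335     0.2148    0.04614
  Change    -0.01346    0.01346   0.008971   0.004485
  Equil   6.2389e-04      0.147     0.2238    0.05063
  solve Keq expr → x = 0.004485; check Q = 3.3130e+04
Then add 0.01192 M of X.
Step 2:
                   G          D          A          X
  Initial 6.2389e-04      0.147     0.2238    0.06255
  Change  4.5238e-05 -4.5238e-05 -3.0159e-05 -1.5079e-05
  Equil   6.6912e-04     0.1469     0.2237    0.06253
  solve Keq expr → x = -1.5079e-05; check Q = 3.3130e+04
Then change container volume by factor 0.5 (V_new/V_old).
Step 3:
                   G          D          A          X
  Initial   0.001338     0.2938     0.4475     0.1251
  Change     0.00132   -0.00132 -8.7974e-04 -4.3987e-04
  Equil     0.002658     0.2925     0.4466     0.1246
  solve Keq expr → x = -4.3987e-04; check Q = 3.3130e+04

[A]_eq = 0.4466 M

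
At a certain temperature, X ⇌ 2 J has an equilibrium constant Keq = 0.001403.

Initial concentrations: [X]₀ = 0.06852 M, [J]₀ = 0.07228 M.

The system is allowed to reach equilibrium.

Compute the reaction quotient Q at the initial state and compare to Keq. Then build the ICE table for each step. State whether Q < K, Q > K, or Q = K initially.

Q₀ = 0.07625 vs Keq = 0.001403 ⇒ Q>K, reverse
Step 1:
                    X           J
  Initial     0.06852     0.07228
  Change      0.03025    -0.06051
  Equil       0.09877     0.01177
  solve Keq expr → x = -0.03025; check Q = 0.001403

Q₀ = 0.07625; Q > K (proceeds reverse)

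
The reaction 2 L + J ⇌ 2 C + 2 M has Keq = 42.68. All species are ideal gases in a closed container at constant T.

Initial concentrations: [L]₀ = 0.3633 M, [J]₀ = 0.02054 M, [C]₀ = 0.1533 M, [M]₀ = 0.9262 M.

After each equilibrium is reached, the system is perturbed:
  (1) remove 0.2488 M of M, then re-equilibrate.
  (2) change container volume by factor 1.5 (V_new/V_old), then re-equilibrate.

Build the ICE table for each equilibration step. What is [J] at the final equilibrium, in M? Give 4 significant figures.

[J]_eq = 0.001765 M

Q₀ = 7.436 vs Keq = 42.68 ⇒ Q<K, forward
Step 1:
                  L         J         C         M
  Initial    0.3633   0.02054    0.1533    0.9262
  Change   -0.02849  -0.01424   0.02849   0.02849
  Equil      0.3348  0.006296    0.1818    0.9547
  solve Keq expr → x = 0.01424; check Q = 42.68
Then remove 0.2488 M of M.
Step 2:
                  L         J         C         M
  Initial    0.3348  0.006296    0.1818    0.7059
  Change  -0.004996 -0.002498  0.004996  0.004996
  Equil      0.3298  0.003798    0.1868    0.7109
  solve Keq expr → x = 0.002498; check Q = 42.68
Then change container volume by factor 1.5 (V_new/V_old).
Step 3:
                  L         J         C         M
  Initial    0.2199  0.002532    0.1245    0.4739
  Change  -0.001533 -7.6638e-04  0.001533  0.001533
  Equil      0.2183  0.001765    0.1261    0.4755
  solve Keq expr → x = 7.6638e-04; check Q = 42.68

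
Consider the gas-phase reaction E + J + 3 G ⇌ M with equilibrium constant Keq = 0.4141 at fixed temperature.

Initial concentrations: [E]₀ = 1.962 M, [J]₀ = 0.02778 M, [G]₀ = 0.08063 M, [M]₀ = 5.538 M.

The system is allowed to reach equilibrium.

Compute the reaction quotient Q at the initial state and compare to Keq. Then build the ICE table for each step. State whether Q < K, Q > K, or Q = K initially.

Q₀ = 1.9383e+05 vs Keq = 0.4141 ⇒ Q>K, reverse
Step 1:
                   E          J          G          M
  init         1.962    0.02778    0.08063      5.538
  Δ           0.6158     0.6158      1.847    -0.6158
  eq           2.578     0.6435      1.928      4.922
  solve Keq expr → x = -0.6158; check Q = 0.4141

Q₀ = 1.9383e+05; Q > K (proceeds reverse)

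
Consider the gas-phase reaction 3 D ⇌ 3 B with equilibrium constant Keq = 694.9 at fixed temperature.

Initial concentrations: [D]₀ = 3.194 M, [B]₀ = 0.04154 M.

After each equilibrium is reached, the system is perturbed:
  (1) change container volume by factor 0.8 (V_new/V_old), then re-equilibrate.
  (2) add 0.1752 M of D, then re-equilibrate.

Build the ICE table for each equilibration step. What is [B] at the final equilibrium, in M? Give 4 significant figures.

[B]_eq = 3.792 M

Q₀ = 2.1999e-06 vs Keq = 694.9 ⇒ Q<K, forward
Step 1:
                    D           B
  init          3.194     0.04154
  Δ            -2.866       2.866
  eq           0.3282       2.907
  solve Keq expr → x = 0.9553; check Q = 694.9
Then change container volume by factor 0.8 (V_new/V_old).
Step 2:
                    D           B
  init         0.4103       3.634
  Δ                 0           0
  eq           0.4103       3.634
  solve Keq expr → x = 0; check Q = 694.9
Then add 0.1752 M of D.
Step 3:
                    D           B
  init         0.5855       3.634
  Δ           -0.1574      0.1574
  eq           0.4281       3.792
  solve Keq expr → x = 0.05248; check Q = 694.9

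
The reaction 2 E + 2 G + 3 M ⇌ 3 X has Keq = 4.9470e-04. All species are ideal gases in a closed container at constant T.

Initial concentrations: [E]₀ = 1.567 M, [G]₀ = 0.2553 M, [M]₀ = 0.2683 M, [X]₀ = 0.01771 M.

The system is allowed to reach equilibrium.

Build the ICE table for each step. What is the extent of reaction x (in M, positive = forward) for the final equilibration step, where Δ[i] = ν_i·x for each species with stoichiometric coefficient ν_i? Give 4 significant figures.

x = -0.001934 M

Q₀ = 0.001797 vs Keq = 4.9470e-04 ⇒ Q>K, reverse
Step 1:
                   E          G          M          X
  init         1.567     0.2553     0.2683    0.01771
  Δ         0.003868   0.003868   0.005802  -0.005802
  eq           1.571     0.2592     0.2741    0.01191
  solve Keq expr → x = -0.001934; check Q = 4.9470e-04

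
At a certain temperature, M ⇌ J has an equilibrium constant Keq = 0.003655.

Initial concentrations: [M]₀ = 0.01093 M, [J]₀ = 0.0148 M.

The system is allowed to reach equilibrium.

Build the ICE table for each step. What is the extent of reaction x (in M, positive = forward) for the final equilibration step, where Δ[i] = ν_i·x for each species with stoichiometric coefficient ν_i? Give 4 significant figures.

x = -0.01471 M

Q₀ = 1.354 vs Keq = 0.003655 ⇒ Q>K, reverse
Step 1:
                   M          J
  init       0.01093     0.0148
  Δ          0.01471   -0.01471
  eq         0.02564 9.3701e-05
  solve Keq expr → x = -0.01471; check Q = 0.003655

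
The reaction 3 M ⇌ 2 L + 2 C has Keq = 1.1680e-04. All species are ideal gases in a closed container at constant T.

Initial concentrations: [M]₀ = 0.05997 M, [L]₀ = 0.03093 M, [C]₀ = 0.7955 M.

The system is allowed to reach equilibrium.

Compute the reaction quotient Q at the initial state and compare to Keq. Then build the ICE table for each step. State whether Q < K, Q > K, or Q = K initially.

Q₀ = 2.807 vs Keq = 1.1680e-04 ⇒ Q>K, reverse
Step 1:
                  M         L         C
  I         0.05997   0.03093    0.7955
  C         0.04567  -0.03044  -0.03044
  E          0.1056 4.8502e-04    0.7651
  solve Keq expr → x = -0.01522; check Q = 1.1680e-04

Q₀ = 2.807; Q > K (proceeds reverse)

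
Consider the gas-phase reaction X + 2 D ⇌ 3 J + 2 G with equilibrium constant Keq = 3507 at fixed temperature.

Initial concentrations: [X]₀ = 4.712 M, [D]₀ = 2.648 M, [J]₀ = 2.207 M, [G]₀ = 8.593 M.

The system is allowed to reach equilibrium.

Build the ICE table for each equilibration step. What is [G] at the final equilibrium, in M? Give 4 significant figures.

Q₀ = 24.02 vs Keq = 3507 ⇒ Q<K, forward
Step 1:
                  X         D         J         G
  init        4.712     2.648     2.207     8.593
  Δ         -0.8596    -1.719     2.579     1.719
  eq          3.852    0.9288     4.786     10.31
  solve Keq expr → x = 0.8596; check Q = 3507

[G]_eq = 10.31 M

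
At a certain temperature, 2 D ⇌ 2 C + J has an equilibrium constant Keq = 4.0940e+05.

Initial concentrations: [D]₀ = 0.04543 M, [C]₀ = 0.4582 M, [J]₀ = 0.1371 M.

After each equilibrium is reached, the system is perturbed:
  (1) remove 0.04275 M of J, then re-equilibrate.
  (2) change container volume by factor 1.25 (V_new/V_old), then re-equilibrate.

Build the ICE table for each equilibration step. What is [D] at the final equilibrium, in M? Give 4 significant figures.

Q₀ = 13.95 vs Keq = 4.0940e+05 ⇒ Q<K, forward
Step 1:
                   D          C          J
  init       0.04543     0.4582     0.1371
  Δ         -0.04512    0.04512    0.02256
  eq      3.1431e-04     0.5033     0.1597
  solve Keq expr → x = 0.02256; check Q = 4.0940e+05
Then remove 0.04275 M of J.
Step 2:
                   D          C          J
  init    3.1431e-04     0.5033     0.1169
  Δ       -4.5302e-05 4.5302e-05 2.2651e-05
  eq      2.6901e-04     0.5034     0.1169
  solve Keq expr → x = 2.2651e-05; check Q = 4.0940e+05
Then change container volume by factor 1.25 (V_new/V_old).
Step 3:
                   D          C          J
  init    2.1521e-04     0.4027    0.09354
  Δ       -2.2698e-05 2.2698e-05 1.1349e-05
  eq      1.9251e-04     0.4027    0.09356
  solve Keq expr → x = 1.1349e-05; check Q = 4.0940e+05

[D]_eq = 1.9251e-04 M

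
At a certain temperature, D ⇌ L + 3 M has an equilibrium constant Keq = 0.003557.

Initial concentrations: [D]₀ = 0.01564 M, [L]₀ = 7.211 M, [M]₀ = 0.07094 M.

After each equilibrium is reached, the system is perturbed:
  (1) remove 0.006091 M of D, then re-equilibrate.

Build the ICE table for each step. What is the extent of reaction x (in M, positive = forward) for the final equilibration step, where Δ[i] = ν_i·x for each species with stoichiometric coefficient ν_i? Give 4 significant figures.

Q₀ = 0.1646 vs Keq = 0.003557 ⇒ Q>K, reverse
Step 1:
                    D           L           M
  init        0.01564       7.211     0.07094
  Δ           0.01537    -0.01537     -0.0461
  eq          0.03101       7.196     0.02484
  solve Keq expr → x = -0.01537; check Q = 0.003557
Then remove 0.006091 M of D.
Step 2:
                    D           L           M
  init        0.02492       7.196     0.02484
  Δ        5.2797e-04 -5.2797e-04   -0.001584
  eq          0.02544       7.195     0.02326
  solve Keq expr → x = -5.2797e-04; check Q = 0.003557

x = -5.2797e-04 M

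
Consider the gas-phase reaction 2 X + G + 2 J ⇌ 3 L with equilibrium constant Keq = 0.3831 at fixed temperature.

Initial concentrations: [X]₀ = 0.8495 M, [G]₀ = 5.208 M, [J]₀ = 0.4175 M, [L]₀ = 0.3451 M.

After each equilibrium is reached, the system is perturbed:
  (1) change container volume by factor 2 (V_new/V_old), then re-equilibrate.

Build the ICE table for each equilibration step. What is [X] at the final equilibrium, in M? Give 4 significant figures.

[X]_eq = 0.4141 M

Q₀ = 0.06274 vs Keq = 0.3831 ⇒ Q<K, forward
Step 1:
                    X           G           J           L
  init         0.8495       5.208      0.4175      0.3451
  Δ          -0.09553    -0.04777    -0.09553      0.1433
  eq            0.754        5.16       0.322      0.4884
  solve Keq expr → x = 0.04777; check Q = 0.3831
Then change container volume by factor 2 (V_new/V_old).
Step 2:
                    X           G           J           L
  init          0.377        2.58       0.161      0.2442
  Δ           0.03712     0.01856     0.03712    -0.05568
  eq           0.4141       2.599      0.1981      0.1885
  solve Keq expr → x = -0.01856; check Q = 0.3831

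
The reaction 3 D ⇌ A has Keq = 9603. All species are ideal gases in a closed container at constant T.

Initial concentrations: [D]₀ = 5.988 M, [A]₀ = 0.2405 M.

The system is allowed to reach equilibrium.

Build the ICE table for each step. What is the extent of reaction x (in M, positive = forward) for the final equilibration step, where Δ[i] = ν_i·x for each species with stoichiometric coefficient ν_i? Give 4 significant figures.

Q₀ = 0.00112 vs Keq = 9603 ⇒ Q<K, forward
Step 1:
                   D          A
  Initial      5.988     0.2405
  Change      -5.927      1.976
  Equil      0.06134      2.216
  solve Keq expr → x = 1.976; check Q = 9603

x = 1.976 M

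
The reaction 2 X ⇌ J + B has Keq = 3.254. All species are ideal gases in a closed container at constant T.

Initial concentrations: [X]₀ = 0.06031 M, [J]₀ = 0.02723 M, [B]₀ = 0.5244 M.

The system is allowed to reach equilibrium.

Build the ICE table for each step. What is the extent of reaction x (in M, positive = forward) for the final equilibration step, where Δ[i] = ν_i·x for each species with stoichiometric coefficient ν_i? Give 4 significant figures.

x = -0.001799 M

Q₀ = 3.926 vs Keq = 3.254 ⇒ Q>K, reverse
Step 1:
                    X           J           B
  init        0.06031     0.02723      0.5244
  Δ          0.003598   -0.001799   -0.001799
  eq          0.06391     0.02543      0.5226
  solve Keq expr → x = -0.001799; check Q = 3.254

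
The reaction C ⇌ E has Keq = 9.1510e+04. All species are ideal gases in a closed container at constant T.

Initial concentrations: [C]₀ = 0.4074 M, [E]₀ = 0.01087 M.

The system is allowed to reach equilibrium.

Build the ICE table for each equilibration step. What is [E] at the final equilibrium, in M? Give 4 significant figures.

Q₀ = 0.02668 vs Keq = 9.1510e+04 ⇒ Q<K, forward
Step 1:
                  C         E
  Initial    0.4074   0.01087
  Change    -0.4074    0.4074
  Equil   4.5707e-06    0.4183
  solve Keq expr → x = 0.4074; check Q = 9.1510e+04

[E]_eq = 0.4183 M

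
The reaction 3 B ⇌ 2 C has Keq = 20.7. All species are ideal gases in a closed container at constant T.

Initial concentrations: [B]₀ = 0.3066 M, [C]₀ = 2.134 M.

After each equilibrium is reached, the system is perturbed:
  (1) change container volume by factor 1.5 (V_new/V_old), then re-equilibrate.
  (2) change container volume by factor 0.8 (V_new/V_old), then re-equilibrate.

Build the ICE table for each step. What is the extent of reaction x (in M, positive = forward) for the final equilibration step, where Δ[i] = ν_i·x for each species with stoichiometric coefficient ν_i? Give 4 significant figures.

x = 0.01123 M

Q₀ = 158 vs Keq = 20.7 ⇒ Q>K, reverse
Step 1:
                    B           C
  Initial      0.3066       2.134
  Change       0.2635     -0.1757
  Equil        0.5701       1.958
  solve Keq expr → x = -0.08783; check Q = 20.7
Then change container volume by factor 1.5 (V_new/V_old).
Step 2:
                    B           C
  Initial      0.3801       1.306
  Change      0.04788    -0.03192
  Equil        0.4279       1.274
  solve Keq expr → x = -0.01596; check Q = 20.7
Then change container volume by factor 0.8 (V_new/V_old).
Step 3:
                    B           C
  Initial      0.5349       1.592
  Change     -0.03369     0.02246
  Equil        0.5012       1.615
  solve Keq expr → x = 0.01123; check Q = 20.7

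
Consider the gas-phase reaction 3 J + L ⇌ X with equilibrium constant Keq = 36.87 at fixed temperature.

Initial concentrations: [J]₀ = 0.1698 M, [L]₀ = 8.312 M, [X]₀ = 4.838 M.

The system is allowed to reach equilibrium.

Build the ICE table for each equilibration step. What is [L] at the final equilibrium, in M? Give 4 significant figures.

[L]_eq = 8.339 M

Q₀ = 118.9 vs Keq = 36.87 ⇒ Q>K, reverse
Step 1:
                  J         L         X
  Initial    0.1698     8.312     4.838
  Change    0.08033   0.02678  -0.02678
  Equil      0.2501     8.339     4.811
  solve Keq expr → x = -0.02678; check Q = 36.87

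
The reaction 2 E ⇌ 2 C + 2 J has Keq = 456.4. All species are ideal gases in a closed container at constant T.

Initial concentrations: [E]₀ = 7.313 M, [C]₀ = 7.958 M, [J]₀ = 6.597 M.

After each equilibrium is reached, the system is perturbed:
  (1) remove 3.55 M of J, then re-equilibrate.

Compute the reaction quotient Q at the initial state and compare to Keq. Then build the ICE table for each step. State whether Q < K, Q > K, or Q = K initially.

Q₀ = 51.54; Q < K (proceeds forward)

Q₀ = 51.54 vs Keq = 456.4 ⇒ Q<K, forward
Step 1:
                    E           C           J
  I             7.313       7.958       6.597
  C            -2.687       2.687       2.687
  E             4.626       10.64       9.284
  solve Keq expr → x = 1.343; check Q = 456.4
Then remove 3.55 M of J.
Step 2:
                    E           C           J
  I             4.626       10.64       5.734
  C            -0.976       0.976       0.976
  E              3.65       11.62        6.71
  solve Keq expr → x = 0.488; check Q = 456.4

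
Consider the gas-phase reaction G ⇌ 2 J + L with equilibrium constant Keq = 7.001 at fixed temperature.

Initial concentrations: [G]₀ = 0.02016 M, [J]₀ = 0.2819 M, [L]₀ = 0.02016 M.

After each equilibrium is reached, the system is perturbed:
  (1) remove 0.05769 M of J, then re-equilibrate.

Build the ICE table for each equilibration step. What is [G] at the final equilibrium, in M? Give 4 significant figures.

[G]_eq = 3.9665e-04 M

Q₀ = 0.07947 vs Keq = 7.001 ⇒ Q<K, forward
Step 1:
                    G           J           L
  I           0.02016      0.2819     0.02016
  C          -0.01957     0.03915     0.01957
  E        5.8500e-04       0.321     0.03973
  solve Keq expr → x = 0.01957; check Q = 7.001
Then remove 0.05769 M of J.
Step 2:
                    G           J           L
  I        5.8500e-04      0.2634     0.03973
  C       -1.8835e-04  3.7671e-04  1.8835e-04
  E        3.9665e-04      0.2637     0.03992
  solve Keq expr → x = 1.8835e-04; check Q = 7.001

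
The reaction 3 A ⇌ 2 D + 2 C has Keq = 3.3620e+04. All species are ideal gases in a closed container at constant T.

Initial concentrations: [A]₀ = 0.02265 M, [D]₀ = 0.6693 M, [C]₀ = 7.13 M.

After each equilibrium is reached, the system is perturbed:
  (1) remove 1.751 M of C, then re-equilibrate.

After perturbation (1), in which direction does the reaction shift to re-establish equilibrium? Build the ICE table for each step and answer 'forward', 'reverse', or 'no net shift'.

Q₀ = 1.9598e+06 vs Keq = 3.3620e+04 ⇒ Q>K, reverse
Step 1:
                    A           D           C
  I           0.02265      0.6693        7.13
  C           0.06124    -0.04083    -0.04083
  E           0.08389      0.6285       7.089
  solve Keq expr → x = -0.02041; check Q = 3.3620e+04
Then remove 1.751 M of C.
Step 2:
                    A           D           C
  I           0.08389      0.6285       5.338
  C           -0.0137    0.009136    0.009136
  E           0.07019      0.6376       5.347
  solve Keq expr → x = 0.004568; check Q = 3.3620e+04

Direction: forward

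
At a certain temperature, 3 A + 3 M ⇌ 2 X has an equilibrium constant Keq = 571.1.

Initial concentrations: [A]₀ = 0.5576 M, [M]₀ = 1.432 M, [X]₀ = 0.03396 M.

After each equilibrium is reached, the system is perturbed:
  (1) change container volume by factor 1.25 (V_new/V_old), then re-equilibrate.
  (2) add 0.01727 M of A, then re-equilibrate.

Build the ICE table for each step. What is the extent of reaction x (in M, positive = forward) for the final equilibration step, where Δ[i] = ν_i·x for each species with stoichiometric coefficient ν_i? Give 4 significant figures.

Q₀ = 0.002265 vs Keq = 571.1 ⇒ Q<K, forward
Step 1:
                  A         M         X
  I          0.5576     1.432   0.03396
  C         -0.4924   -0.4924    0.3283
  E         0.06519    0.9396    0.3622
  solve Keq expr → x = 0.1641; check Q = 571.1
Then change container volume by factor 1.25 (V_new/V_old).
Step 2:
                  A         M         X
  I         0.05215    0.7517    0.2898
  C         0.01509   0.01509  -0.01006
  E         0.06724    0.7668    0.2797
  solve Keq expr → x = -0.005029; check Q = 571.1
Then add 0.01727 M of A.
Step 3:
                  A         M         X
  I         0.08451    0.7668    0.2797
  C        -0.01442  -0.01442  0.009613
  E         0.07009    0.7523    0.2893
  solve Keq expr → x = 0.004807; check Q = 571.1

x = 0.004807 M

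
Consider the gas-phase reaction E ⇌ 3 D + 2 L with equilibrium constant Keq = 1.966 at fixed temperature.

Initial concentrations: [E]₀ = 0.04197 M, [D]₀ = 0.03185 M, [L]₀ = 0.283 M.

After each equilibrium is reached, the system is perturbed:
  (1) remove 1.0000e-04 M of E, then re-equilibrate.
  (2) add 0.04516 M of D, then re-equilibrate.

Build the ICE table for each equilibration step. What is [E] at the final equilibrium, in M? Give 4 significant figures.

[E]_eq = 5.5191e-04 M

Q₀ = 6.1654e-05 vs Keq = 1.966 ⇒ Q<K, forward
Step 1:
                    E           D           L
  I           0.04197     0.03185       0.283
  C          -0.04171      0.1251     0.08341
  E        2.6411e-04       0.157      0.3664
  solve Keq expr → x = 0.04171; check Q = 1.966
Then remove 1.0000e-04 M of E.
Step 2:
                    E           D           L
  I        1.6411e-04       0.157      0.3664
  C        9.8234e-05 -2.9470e-04 -1.9647e-04
  E        2.6234e-04      0.1567      0.3662
  solve Keq expr → x = -9.8234e-05; check Q = 1.966
Then add 0.04516 M of D.
Step 3:
                    E           D           L
  I        2.6234e-04      0.2018      0.3662
  C        2.8957e-04 -8.6871e-04 -5.7914e-04
  E        5.5191e-04       0.201      0.3656
  solve Keq expr → x = -2.8957e-04; check Q = 1.966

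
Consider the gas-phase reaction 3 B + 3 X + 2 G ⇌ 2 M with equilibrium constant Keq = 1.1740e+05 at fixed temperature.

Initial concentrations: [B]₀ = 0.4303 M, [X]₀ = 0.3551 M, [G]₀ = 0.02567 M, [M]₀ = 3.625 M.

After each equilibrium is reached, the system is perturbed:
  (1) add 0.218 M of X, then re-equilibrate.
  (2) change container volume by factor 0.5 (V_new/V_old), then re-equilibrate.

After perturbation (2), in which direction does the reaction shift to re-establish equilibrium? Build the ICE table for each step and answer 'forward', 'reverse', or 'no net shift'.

Direction: forward

Q₀ = 5.5898e+06 vs Keq = 1.1740e+05 ⇒ Q>K, reverse
Step 1:
                   B          X          G          M
  init        0.4303     0.3551    0.02567      3.625
  Δ          0.09614    0.09614    0.06409   -0.06409
  eq          0.5264     0.4512    0.08976      3.561
  solve Keq expr → x = -0.03205; check Q = 1.1740e+05
Then add 0.218 M of X.
Step 2:
                   B          X          G          M
  init        0.5264     0.6692    0.08976      3.561
  Δ         -0.04124   -0.04124    -0.0275     0.0275
  eq          0.4852      0.628    0.06227      3.588
  solve Keq expr → x = 0.01375; check Q = 1.1740e+05
Then change container volume by factor 0.5 (V_new/V_old).
Step 3:
                   B          X          G          M
  init        0.9704      1.256     0.1245      7.177
  Δ          -0.1499    -0.1499   -0.09997    0.09997
  eq          0.8204      1.106    0.02457      7.277
  solve Keq expr → x = 0.04998; check Q = 1.1740e+05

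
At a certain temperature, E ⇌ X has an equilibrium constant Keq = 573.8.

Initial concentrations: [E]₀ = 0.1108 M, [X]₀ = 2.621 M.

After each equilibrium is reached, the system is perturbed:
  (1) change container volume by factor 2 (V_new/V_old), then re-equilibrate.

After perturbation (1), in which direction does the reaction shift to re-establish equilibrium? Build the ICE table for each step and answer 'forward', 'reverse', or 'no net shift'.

Direction: no net shift

Q₀ = 23.66 vs Keq = 573.8 ⇒ Q<K, forward
Step 1:
                    E           X
  init         0.1108       2.621
  Δ            -0.106       0.106
  eq         0.004753       2.727
  solve Keq expr → x = 0.106; check Q = 573.8
Then change container volume by factor 2 (V_new/V_old).
Step 2:
                    E           X
  init       0.002376       1.364
  Δ                 0           0
  eq         0.002376       1.364
  solve Keq expr → x = 0; check Q = 573.8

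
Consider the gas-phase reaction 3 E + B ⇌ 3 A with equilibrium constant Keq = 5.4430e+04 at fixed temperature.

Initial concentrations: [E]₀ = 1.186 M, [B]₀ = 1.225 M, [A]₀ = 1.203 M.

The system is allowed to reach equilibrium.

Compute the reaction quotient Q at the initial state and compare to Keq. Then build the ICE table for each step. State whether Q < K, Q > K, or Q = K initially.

Q₀ = 0.8519; Q < K (proceeds forward)

Q₀ = 0.8519 vs Keq = 5.4430e+04 ⇒ Q<K, forward
Step 1:
                   E          B          A
  Initial      1.186      1.225      1.203
  Change      -1.121    -0.3738      1.121
  Equil      0.06471     0.8512      2.324
  solve Keq expr → x = 0.3738; check Q = 5.4430e+04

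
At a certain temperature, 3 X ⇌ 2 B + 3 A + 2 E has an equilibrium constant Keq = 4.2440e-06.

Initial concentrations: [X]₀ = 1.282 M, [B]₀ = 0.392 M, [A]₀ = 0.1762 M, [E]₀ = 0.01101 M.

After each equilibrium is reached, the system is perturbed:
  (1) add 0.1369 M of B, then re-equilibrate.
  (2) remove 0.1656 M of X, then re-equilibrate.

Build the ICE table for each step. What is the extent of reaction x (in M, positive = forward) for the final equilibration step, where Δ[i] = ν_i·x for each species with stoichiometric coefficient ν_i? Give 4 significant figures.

Q₀ = 4.8362e-08 vs Keq = 4.2440e-06 ⇒ Q<K, forward
Step 1:
                  X         B         A         E
  init        1.282     0.392    0.1762   0.01101
  Δ        -0.06438   0.04292   0.06438   0.04292
  eq          1.218    0.4349    0.2406   0.05393
  solve Keq expr → x = 0.02146; check Q = 4.2440e-06
Then add 0.1369 M of B.
Step 2:
                  X         B         A         E
  init        1.218    0.5718    0.2406   0.05393
  Δ         0.01232 -0.008214  -0.01232 -0.008214
  eq           1.23    0.5636    0.2283   0.04572
  solve Keq expr → x = -0.004107; check Q = 4.2440e-06
Then remove 0.1656 M of X.
Step 3:
                  X         B         A         E
  init        1.064    0.5636    0.2283   0.04572
  Δ        0.008716  -0.00581 -0.008716  -0.00581
  eq          1.073    0.5578    0.2195   0.03991
  solve Keq expr → x = -0.002905; check Q = 4.2440e-06

x = -0.002905 M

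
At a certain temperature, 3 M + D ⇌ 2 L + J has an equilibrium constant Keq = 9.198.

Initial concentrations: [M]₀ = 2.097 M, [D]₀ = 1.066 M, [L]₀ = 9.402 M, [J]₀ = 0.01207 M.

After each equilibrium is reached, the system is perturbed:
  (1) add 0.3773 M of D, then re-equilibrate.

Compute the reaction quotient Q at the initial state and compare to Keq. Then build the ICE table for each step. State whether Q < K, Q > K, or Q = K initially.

Q₀ = 0.1085; Q < K (proceeds forward)

Q₀ = 0.1085 vs Keq = 9.198 ⇒ Q<K, forward
Step 1:
                   M          D          L          J
  I            2.097      1.066      9.402    0.01207
  C          -0.6666    -0.2222     0.4444     0.2222
  E             1.43     0.8438      9.846     0.2343
  solve Keq expr → x = 0.2222; check Q = 9.198
Then add 0.3773 M of D.
Step 2:
                   M          D          L          J
  I             1.43      1.221      9.846     0.2343
  C         -0.09437   -0.03146    0.06291    0.03146
  E            1.336       1.19      9.909     0.2657
  solve Keq expr → x = 0.03146; check Q = 9.198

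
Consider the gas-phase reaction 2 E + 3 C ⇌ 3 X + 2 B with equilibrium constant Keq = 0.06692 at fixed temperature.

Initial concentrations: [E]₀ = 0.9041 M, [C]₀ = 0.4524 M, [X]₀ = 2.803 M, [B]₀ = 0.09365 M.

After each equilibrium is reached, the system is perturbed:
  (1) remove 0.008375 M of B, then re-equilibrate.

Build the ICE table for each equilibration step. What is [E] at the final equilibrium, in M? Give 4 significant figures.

[E]_eq = 0.9667 M

Q₀ = 2.552 vs Keq = 0.06692 ⇒ Q>K, reverse
Step 1:
                    E           C           X           B
  init         0.9041      0.4524       2.803     0.09365
  Δ           0.06999       0.105      -0.105    -0.06999
  eq           0.9741      0.5574       2.698     0.02366
  solve Keq expr → x = -0.03499; check Q = 0.06692
Then remove 0.008375 M of B.
Step 2:
                    E           C           X           B
  init         0.9741      0.5574       2.698     0.01529
  Δ         -0.007363    -0.01104     0.01104    0.007363
  eq           0.9667      0.5463       2.709     0.02265
  solve Keq expr → x = 0.003681; check Q = 0.06692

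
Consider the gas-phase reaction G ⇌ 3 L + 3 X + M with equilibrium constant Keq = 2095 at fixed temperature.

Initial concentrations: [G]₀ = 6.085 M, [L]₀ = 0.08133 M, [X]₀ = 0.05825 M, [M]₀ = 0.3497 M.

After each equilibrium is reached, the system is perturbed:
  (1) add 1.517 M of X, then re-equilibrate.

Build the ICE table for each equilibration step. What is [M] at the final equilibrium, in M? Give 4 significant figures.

Q₀ = 6.1105e-09 vs Keq = 2095 ⇒ Q<K, forward
Step 1:
                    G           L           X           M
  I             6.085     0.08133     0.05825      0.3497
  C            -1.385       4.154       4.154       1.385
  E               4.7       4.235       4.212       1.734
  solve Keq expr → x = 1.385; check Q = 2095
Then add 1.517 M of X.
Step 2:
                    G           L           X           M
  I               4.7       4.235       5.729       1.734
  C            0.1938     -0.5813     -0.5813     -0.1938
  E             4.894       3.654       5.148       1.541
  solve Keq expr → x = -0.1938; check Q = 2095

[M]_eq = 1.541 M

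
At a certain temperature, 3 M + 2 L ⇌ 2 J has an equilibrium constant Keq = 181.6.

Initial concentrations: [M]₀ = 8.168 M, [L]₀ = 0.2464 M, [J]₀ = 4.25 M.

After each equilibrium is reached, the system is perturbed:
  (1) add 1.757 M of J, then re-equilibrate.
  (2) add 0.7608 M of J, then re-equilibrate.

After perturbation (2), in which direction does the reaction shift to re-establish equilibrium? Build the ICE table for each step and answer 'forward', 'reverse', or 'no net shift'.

Direction: reverse

Q₀ = 0.5459 vs Keq = 181.6 ⇒ Q<K, forward
Step 1:
                    M           L           J
  I             8.168      0.2464        4.25
  C           -0.3468     -0.2312      0.2312
  E             7.821      0.0152       4.481
  solve Keq expr → x = 0.1156; check Q = 181.6
Then add 1.757 M of J.
Step 2:
                    M           L           J
  I             7.821      0.0152       6.238
  C          0.008857    0.005905   -0.005905
  E              7.83     0.02111       6.232
  solve Keq expr → x = -0.002952; check Q = 181.6
Then add 0.7608 M of J.
Step 3:
                    M           L           J
  I              7.83     0.02111       6.993
  C          0.003826    0.002551   -0.002551
  E             7.834     0.02366       6.991
  solve Keq expr → x = -0.001275; check Q = 181.6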